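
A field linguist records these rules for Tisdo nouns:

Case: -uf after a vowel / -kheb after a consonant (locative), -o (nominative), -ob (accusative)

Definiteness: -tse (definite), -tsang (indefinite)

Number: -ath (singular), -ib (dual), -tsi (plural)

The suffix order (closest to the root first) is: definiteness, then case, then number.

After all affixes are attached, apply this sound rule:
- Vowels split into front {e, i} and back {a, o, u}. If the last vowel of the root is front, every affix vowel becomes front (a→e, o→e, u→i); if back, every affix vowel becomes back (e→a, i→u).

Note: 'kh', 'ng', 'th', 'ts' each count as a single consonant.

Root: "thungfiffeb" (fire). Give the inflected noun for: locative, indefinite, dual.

Attach definiteness indefinite -tsang → thungfiffebtsang.
Attach case locative -kheb (after consonant 'ng') → thungfiffebtsangkheb.
Attach number dual -ib → thungfiffebtsangkhebib.
Apply vowel harmony: thungfiffebtsangkhebib → thungfiffebtsengkhebib.

thungfiffebtsengkhebib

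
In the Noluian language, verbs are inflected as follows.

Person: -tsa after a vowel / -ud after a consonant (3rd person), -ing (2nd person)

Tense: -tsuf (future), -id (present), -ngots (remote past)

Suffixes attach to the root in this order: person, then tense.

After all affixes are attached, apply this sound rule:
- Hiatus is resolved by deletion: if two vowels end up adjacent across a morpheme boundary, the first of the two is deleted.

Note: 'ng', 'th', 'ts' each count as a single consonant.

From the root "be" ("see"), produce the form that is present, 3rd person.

betsid

Attach person 3rd person -tsa (after vowel 'e') → betsa.
Attach tense present -id → betsaid.
Apply vowel deletion: betsaid → betsid.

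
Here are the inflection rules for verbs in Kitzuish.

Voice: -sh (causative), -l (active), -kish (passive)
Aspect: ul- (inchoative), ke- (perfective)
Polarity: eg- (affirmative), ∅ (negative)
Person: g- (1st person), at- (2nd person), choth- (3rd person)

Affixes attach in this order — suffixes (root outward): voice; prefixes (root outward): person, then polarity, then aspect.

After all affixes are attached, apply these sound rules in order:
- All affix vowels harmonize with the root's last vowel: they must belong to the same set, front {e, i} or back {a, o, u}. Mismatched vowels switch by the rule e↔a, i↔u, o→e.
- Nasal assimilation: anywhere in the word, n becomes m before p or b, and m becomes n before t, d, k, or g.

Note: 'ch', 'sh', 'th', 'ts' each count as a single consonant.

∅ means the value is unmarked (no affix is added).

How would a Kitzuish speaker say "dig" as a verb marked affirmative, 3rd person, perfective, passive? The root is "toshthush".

kaagchothtoshthushkush

Attach person 3rd person choth- → chothtoshthush.
Attach voice passive -kish → chothtoshthushkish.
Attach polarity affirmative eg- → egchothtoshthushkish.
Attach aspect perfective ke- → keegchothtoshthushkish.
Apply vowel harmony: keegchothtoshthushkish → kaagchothtoshthushkush.
Nasal assimilation: no change.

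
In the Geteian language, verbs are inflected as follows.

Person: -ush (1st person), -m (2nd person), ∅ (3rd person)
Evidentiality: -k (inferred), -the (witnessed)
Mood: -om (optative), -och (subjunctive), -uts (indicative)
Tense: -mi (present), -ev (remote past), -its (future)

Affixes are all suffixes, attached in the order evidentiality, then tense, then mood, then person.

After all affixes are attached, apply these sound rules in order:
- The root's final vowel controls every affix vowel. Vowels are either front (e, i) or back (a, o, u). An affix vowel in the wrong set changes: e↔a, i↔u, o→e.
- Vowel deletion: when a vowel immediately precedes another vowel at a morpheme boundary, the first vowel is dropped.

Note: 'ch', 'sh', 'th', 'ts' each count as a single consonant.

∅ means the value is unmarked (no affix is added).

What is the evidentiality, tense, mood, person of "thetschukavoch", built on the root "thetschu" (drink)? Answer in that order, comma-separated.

Segment: thetschu-k-ev-och.
evidentiality: -k → inferred.
tense: -ev → remote past.
mood: -och → subjunctive.
person: ∅ → 3rd person.

inferred, remote past, subjunctive, 3rd person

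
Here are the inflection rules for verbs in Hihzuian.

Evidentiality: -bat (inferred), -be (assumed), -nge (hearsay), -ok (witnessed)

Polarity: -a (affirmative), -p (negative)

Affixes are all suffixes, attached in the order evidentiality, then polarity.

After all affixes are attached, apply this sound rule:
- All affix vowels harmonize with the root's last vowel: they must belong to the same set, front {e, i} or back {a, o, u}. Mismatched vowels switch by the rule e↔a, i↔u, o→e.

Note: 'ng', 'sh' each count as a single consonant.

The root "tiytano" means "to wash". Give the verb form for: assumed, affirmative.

tiytanobaa

Attach evidentiality assumed -be → tiytanobe.
Attach polarity affirmative -a → tiytanobea.
Apply vowel harmony: tiytanobea → tiytanobaa.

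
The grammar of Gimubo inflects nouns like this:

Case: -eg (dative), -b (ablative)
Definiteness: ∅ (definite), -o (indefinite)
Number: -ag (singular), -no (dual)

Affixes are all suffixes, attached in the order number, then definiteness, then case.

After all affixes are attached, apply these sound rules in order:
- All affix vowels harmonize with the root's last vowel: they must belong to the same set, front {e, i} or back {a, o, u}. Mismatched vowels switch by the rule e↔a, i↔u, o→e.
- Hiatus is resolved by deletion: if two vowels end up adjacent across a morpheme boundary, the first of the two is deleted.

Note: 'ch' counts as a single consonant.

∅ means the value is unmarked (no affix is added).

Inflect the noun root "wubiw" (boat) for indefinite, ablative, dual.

Attach number dual -no → wubiwno.
Attach definiteness indefinite -o → wubiwnoo.
Attach case ablative -b → wubiwnoob.
Apply vowel harmony: wubiwnoob → wubiwneeb.
Apply vowel deletion: wubiwneeb → wubiwneb.

wubiwneb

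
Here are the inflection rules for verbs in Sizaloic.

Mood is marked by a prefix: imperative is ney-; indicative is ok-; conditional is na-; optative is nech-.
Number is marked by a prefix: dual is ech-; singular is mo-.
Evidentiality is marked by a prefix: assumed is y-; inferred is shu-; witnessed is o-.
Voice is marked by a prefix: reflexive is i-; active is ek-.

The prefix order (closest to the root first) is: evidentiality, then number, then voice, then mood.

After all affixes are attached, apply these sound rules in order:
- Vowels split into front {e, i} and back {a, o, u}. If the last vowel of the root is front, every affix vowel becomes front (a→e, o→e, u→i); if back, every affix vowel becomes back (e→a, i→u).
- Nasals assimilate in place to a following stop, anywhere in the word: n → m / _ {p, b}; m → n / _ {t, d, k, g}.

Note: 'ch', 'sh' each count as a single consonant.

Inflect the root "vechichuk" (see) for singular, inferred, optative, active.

Attach evidentiality inferred shu- → shuvechichuk.
Attach number singular mo- → moshuvechichuk.
Attach voice active ek- → ekmoshuvechichuk.
Attach mood optative nech- → nechekmoshuvechichuk.
Apply vowel harmony: nechekmoshuvechichuk → nachakmoshuvechichuk.
Nasal assimilation: no change.

nachakmoshuvechichuk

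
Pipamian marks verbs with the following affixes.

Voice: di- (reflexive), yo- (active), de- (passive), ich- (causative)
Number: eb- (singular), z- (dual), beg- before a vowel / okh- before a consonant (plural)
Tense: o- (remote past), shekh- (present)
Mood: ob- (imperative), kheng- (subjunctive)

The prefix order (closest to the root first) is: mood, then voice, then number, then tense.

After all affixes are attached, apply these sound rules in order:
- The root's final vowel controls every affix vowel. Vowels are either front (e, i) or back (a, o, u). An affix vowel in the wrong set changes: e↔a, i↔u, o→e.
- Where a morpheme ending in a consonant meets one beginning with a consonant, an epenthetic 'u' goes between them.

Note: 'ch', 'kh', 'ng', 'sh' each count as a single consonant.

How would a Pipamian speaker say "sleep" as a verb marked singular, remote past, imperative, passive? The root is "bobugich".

Attach mood imperative ob- → obbobugich.
Attach voice passive de- → deobbobugich.
Attach number singular eb- → ebdeobbobugich.
Attach tense remote past o- → oebdeobbobugich.
Apply vowel harmony: oebdeobbobugich → eebdeebbobugich.
Apply epenthesis: eebdeebbobugich → eebudeebubobugich.

eebudeebubobugich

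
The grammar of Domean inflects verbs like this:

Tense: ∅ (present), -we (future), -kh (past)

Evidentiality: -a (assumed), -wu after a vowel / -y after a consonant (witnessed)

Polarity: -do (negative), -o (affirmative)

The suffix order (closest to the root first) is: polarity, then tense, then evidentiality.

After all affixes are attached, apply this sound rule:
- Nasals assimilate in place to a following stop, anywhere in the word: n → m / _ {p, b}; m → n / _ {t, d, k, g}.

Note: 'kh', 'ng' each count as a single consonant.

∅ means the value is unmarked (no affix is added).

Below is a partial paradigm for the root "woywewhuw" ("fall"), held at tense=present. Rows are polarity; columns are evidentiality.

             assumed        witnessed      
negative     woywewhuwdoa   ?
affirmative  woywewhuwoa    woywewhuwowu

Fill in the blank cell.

woywewhuwdowu

Attach polarity negative -do → woywewhuwdo.
tense = present: zero marking, form stays woywewhuwdo.
Attach evidentiality witnessed -wu (after vowel 'o') → woywewhuwdowu.
Nasal assimilation: no change.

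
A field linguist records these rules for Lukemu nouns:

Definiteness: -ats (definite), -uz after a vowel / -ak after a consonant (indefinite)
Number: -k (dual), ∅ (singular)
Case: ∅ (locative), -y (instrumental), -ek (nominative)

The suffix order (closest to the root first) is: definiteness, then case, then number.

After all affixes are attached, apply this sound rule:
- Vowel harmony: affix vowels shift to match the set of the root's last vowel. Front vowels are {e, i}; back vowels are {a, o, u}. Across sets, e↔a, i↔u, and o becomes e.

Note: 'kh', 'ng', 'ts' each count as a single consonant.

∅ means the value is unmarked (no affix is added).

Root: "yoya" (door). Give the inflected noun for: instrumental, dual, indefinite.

yoyauzyk

Attach definiteness indefinite -uz (after vowel 'a') → yoyauz.
Attach case instrumental -y → yoyauzy.
Attach number dual -k → yoyauzyk.
Vowel harmony: no change.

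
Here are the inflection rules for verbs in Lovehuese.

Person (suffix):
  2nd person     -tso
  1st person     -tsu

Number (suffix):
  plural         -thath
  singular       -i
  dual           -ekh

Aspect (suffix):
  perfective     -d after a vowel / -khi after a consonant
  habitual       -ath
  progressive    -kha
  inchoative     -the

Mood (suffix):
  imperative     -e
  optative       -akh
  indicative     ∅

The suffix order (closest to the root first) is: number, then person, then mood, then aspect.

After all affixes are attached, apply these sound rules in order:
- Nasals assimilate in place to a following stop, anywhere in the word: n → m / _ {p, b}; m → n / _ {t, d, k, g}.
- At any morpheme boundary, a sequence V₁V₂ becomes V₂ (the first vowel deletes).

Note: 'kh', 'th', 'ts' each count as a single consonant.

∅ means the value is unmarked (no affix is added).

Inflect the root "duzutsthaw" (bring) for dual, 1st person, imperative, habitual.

Attach number dual -ekh → duzutsthawekh.
Attach person 1st person -tsu → duzutsthawekhtsu.
Attach mood imperative -e → duzutsthawekhtsue.
Attach aspect habitual -ath → duzutsthawekhtsueath.
Nasal assimilation: no change.
Apply vowel deletion: duzutsthawekhtsueath → duzutsthawekhtsath.

duzutsthawekhtsath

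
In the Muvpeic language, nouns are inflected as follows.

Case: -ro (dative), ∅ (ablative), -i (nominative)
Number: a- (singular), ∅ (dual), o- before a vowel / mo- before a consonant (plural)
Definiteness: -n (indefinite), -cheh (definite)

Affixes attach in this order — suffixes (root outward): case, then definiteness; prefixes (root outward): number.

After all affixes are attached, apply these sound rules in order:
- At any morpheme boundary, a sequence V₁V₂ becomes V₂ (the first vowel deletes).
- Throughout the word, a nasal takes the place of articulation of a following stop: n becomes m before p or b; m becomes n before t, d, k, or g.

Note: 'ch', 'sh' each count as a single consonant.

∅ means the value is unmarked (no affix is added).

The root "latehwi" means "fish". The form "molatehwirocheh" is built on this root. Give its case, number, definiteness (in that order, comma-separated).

Segment: mo-latehwi-ro-cheh.
case: -ro → dative.
number: o/mo- → plural.
definiteness: -cheh → definite.

dative, plural, definite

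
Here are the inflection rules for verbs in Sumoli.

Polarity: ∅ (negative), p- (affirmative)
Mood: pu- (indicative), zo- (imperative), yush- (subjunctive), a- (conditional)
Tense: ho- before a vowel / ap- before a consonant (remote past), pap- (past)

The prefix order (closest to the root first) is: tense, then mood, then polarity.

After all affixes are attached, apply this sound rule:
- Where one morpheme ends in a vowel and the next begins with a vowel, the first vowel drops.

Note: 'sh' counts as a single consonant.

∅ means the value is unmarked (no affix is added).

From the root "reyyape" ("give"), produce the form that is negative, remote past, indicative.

papreyyape

Attach tense remote past ap- (before consonant 'r') → apreyyape.
Attach mood indicative pu- → puapreyyape.
polarity = negative: zero marking, form stays puapreyyape.
Apply vowel deletion: puapreyyape → papreyyape.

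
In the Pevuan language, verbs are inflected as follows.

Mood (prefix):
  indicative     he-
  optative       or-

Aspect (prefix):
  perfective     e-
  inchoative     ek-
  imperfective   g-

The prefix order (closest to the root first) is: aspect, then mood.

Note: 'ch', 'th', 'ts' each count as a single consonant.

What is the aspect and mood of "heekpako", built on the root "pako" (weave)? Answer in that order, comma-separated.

Segment: he-ek-pako.
aspect: ek- → inchoative.
mood: he- → indicative.

inchoative, indicative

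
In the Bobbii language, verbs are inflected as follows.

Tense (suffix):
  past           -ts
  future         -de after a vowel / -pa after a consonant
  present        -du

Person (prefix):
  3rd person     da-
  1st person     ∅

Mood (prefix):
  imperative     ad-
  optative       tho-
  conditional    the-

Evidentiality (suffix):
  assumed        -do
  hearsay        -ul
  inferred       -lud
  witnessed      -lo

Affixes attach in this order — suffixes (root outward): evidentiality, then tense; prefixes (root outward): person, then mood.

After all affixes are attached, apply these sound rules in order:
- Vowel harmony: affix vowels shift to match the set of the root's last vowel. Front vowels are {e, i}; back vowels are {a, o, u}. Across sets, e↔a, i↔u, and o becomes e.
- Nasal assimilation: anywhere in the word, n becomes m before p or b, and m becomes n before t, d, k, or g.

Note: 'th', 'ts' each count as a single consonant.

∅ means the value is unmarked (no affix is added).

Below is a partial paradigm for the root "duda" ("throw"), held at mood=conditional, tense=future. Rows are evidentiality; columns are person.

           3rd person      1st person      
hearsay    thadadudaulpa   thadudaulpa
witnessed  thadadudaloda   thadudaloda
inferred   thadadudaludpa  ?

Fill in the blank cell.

thadudaludpa

person = 1st person: zero marking, form stays duda.
Attach mood conditional the- → theduda.
Attach evidentiality inferred -lud → thedudalud.
Attach tense future -pa (after consonant 'd') → thedudaludpa.
Apply vowel harmony: thedudaludpa → thadudaludpa.
Nasal assimilation: no change.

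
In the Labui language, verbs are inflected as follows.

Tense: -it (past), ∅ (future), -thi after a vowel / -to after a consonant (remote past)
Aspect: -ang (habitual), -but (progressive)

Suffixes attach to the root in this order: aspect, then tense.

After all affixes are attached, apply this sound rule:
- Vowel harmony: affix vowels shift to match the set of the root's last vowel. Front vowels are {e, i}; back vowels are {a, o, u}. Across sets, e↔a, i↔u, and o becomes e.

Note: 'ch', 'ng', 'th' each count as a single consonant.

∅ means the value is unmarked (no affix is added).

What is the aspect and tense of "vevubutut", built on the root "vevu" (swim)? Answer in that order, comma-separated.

progressive, past

Segment: vevu-but-it.
aspect: -but → progressive.
tense: -it → past.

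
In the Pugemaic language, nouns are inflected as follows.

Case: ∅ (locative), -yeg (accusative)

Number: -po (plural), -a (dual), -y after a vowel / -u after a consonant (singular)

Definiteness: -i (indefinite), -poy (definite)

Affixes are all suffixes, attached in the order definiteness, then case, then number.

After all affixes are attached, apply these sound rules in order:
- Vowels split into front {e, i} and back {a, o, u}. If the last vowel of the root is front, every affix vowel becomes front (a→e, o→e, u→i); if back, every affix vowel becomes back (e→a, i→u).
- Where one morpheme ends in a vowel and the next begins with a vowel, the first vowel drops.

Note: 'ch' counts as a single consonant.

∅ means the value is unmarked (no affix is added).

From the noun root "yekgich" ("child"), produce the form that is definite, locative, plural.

yekgichpeype

Attach definiteness definite -poy → yekgichpoy.
case = locative: zero marking, form stays yekgichpoy.
Attach number plural -po → yekgichpoypo.
Apply vowel harmony: yekgichpoypo → yekgichpeype.
Vowel deletion: no change.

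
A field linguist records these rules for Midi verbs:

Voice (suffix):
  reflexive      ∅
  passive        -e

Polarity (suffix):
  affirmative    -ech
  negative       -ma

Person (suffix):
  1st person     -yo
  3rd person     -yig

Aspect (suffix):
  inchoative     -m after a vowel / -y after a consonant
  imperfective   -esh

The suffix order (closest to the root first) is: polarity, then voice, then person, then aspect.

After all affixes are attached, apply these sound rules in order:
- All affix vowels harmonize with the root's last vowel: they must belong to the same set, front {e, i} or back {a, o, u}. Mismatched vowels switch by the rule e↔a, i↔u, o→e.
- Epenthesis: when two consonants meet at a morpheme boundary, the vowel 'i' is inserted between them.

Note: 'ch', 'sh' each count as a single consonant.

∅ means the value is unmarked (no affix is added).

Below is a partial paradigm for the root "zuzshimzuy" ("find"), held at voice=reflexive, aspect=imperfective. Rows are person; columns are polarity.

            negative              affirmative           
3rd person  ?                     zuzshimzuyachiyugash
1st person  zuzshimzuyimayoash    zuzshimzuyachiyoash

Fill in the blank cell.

Attach polarity negative -ma → zuzshimzuyma.
voice = reflexive: zero marking, form stays zuzshimzuyma.
Attach person 3rd person -yig → zuzshimzuymayig.
Attach aspect imperfective -esh → zuzshimzuymayigesh.
Apply vowel harmony: zuzshimzuymayigesh → zuzshimzuymayugash.
Apply epenthesis: zuzshimzuymayugash → zuzshimzuyimayugash.

zuzshimzuyimayugash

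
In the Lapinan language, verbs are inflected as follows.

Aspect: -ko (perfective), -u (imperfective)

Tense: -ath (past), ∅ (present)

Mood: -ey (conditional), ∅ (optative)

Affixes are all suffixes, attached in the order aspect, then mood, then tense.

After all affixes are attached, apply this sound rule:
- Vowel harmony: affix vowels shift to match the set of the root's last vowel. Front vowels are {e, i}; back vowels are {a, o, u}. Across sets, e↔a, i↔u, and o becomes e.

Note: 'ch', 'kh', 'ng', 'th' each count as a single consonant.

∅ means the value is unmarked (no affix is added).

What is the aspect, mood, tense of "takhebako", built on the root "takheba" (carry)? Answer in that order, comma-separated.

perfective, optative, present

Segment: takheba-ko.
aspect: -ko → perfective.
mood: ∅ → optative.
tense: ∅ → present.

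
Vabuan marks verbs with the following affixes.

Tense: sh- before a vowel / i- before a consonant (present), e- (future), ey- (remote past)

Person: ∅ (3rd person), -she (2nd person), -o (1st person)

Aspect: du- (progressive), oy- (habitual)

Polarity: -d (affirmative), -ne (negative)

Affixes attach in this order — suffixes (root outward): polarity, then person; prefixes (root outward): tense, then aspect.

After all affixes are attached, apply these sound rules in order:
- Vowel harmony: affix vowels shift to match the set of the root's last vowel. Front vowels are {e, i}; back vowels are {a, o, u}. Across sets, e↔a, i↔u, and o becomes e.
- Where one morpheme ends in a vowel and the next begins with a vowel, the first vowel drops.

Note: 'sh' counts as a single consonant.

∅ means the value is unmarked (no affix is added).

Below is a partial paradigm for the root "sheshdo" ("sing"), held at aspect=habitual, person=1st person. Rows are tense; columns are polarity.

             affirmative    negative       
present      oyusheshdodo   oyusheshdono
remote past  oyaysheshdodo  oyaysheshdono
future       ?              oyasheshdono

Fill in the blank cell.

oyasheshdodo

Attach polarity affirmative -d → sheshdod.
Attach tense future e- → esheshdod.
Attach aspect habitual oy- → oyesheshdod.
Attach person 1st person -o → oyesheshdodo.
Apply vowel harmony: oyesheshdodo → oyasheshdodo.
Vowel deletion: no change.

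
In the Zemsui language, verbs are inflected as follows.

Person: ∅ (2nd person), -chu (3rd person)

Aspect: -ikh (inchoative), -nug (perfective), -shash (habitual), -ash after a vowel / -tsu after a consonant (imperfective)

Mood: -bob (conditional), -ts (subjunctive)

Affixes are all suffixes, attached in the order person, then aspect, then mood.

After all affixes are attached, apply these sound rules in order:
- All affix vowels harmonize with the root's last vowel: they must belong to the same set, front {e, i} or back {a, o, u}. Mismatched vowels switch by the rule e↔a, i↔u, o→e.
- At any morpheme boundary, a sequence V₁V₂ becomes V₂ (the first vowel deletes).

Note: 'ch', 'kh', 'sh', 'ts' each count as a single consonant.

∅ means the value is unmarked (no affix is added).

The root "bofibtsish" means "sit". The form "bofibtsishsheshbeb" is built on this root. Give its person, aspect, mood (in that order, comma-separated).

2nd person, habitual, conditional

Segment: bofibtsish-shash-bob.
person: ∅ → 2nd person.
aspect: -shash → habitual.
mood: -bob → conditional.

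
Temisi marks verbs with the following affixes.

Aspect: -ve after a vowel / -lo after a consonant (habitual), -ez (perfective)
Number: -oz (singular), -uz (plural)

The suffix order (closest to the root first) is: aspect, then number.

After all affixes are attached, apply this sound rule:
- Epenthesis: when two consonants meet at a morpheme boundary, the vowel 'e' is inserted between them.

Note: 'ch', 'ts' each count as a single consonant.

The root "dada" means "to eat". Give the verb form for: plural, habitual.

Attach aspect habitual -ve (after vowel 'a') → dadave.
Attach number plural -uz → dadaveuz.
Epenthesis: no change.

dadaveuz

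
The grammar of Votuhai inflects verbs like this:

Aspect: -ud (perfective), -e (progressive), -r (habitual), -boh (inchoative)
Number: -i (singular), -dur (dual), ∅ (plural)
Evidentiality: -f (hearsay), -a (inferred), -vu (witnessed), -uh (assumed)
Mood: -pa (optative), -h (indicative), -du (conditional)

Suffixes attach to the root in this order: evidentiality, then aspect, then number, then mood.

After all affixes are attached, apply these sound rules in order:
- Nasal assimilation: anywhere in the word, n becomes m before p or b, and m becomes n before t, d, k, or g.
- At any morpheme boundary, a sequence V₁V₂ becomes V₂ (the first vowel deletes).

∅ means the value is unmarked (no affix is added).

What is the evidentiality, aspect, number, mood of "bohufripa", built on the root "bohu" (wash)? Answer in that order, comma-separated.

Segment: bohu-f-r-i-pa.
evidentiality: -f → hearsay.
aspect: -r → habitual.
number: -i → singular.
mood: -pa → optative.

hearsay, habitual, singular, optative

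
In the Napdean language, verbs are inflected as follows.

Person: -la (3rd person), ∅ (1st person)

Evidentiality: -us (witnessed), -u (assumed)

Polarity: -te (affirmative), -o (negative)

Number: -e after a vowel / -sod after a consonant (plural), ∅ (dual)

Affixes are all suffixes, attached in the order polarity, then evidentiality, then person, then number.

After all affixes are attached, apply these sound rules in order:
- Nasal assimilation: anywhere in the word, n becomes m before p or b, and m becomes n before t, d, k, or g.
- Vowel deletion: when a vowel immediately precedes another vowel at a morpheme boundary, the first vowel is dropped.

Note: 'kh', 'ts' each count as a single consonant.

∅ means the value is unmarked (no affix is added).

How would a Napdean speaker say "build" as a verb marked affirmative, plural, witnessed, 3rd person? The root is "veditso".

veditsotusle

Attach polarity affirmative -te → veditsote.
Attach evidentiality witnessed -us → veditsoteus.
Attach person 3rd person -la → veditsoteusla.
Attach number plural -e (after vowel 'a') → veditsoteuslae.
Nasal assimilation: no change.
Apply vowel deletion: veditsoteuslae → veditsotusle.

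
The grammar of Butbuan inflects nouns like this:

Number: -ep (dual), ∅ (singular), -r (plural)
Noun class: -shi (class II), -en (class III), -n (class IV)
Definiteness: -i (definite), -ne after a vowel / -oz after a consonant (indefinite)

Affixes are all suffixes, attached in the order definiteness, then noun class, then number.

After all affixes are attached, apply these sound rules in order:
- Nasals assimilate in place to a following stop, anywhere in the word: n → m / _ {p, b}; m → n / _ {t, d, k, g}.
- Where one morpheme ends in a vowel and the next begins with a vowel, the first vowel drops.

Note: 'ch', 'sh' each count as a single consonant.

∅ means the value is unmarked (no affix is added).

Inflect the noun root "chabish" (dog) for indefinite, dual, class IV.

Attach definiteness indefinite -oz (after consonant 'sh') → chabishoz.
Attach noun class class IV -n → chabishozn.
Attach number dual -ep → chabishoznep.
Nasal assimilation: no change.
Vowel deletion: no change.

chabishoznep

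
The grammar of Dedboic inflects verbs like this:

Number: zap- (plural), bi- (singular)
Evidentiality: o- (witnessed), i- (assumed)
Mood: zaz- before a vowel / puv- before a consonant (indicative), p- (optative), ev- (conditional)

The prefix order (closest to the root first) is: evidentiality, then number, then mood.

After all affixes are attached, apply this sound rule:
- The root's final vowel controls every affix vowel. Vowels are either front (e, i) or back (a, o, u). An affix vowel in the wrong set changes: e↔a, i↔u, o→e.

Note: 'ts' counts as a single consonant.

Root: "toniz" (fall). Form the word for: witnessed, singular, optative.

Attach evidentiality witnessed o- → otoniz.
Attach number singular bi- → biotoniz.
Attach mood optative p- → pbiotoniz.
Apply vowel harmony: pbiotoniz → pbietoniz.

pbietoniz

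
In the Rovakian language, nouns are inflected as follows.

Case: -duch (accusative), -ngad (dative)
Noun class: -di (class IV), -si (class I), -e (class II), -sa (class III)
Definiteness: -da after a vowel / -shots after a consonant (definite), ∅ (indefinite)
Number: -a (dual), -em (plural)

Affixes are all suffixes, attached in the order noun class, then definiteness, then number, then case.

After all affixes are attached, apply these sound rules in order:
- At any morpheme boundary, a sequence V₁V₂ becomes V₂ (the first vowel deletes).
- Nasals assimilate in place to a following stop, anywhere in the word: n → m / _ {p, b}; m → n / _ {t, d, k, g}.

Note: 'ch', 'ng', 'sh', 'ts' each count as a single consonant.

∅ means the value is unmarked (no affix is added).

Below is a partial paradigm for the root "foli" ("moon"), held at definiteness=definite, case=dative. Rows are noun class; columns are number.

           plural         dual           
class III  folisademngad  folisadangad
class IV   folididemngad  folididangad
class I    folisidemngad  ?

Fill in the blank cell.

folisidangad

Attach noun class class I -si → folisi.
Attach definiteness definite -da (after vowel 'i') → folisida.
Attach number dual -a → folisidaa.
Attach case dative -ngad → folisidaangad.
Apply vowel deletion: folisidaangad → folisidangad.
Nasal assimilation: no change.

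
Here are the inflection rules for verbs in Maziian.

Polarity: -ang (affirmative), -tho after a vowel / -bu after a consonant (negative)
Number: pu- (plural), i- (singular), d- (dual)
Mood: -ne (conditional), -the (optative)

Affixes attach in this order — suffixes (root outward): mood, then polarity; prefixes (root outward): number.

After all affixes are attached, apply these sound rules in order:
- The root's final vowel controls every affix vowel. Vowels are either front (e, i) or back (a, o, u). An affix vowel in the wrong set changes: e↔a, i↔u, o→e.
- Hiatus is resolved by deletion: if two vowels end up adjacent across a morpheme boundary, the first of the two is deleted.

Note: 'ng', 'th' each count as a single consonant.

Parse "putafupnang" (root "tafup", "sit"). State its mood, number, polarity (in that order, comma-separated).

conditional, plural, affirmative

Segment: pu-tafup-ne-ang.
mood: -ne → conditional.
number: pu- → plural.
polarity: -ang → affirmative.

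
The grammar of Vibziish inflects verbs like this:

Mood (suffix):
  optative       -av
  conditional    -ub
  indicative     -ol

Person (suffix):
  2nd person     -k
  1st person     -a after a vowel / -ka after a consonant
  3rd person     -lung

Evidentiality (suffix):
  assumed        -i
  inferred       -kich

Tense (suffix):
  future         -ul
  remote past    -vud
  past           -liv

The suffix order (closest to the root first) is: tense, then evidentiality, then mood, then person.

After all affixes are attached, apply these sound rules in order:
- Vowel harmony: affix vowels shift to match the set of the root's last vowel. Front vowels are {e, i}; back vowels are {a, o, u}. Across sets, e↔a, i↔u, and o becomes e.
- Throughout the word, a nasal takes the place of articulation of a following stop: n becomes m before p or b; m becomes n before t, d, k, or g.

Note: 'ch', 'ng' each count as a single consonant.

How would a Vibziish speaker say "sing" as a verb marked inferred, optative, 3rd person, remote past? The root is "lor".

lorvudkuchavlung

Attach tense remote past -vud → lorvud.
Attach evidentiality inferred -kich → lorvudkich.
Attach mood optative -av → lorvudkichav.
Attach person 3rd person -lung → lorvudkichavlung.
Apply vowel harmony: lorvudkichavlung → lorvudkuchavlung.
Nasal assimilation: no change.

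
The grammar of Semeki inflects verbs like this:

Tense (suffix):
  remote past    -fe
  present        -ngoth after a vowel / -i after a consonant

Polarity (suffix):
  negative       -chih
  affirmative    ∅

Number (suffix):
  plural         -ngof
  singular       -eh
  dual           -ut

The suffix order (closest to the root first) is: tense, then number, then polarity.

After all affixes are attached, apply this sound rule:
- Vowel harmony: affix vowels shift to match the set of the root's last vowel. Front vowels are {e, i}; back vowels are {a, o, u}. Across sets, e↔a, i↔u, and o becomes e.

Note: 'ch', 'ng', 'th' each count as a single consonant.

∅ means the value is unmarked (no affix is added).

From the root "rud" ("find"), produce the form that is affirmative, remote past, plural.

rudfangof

Attach tense remote past -fe → rudfe.
Attach number plural -ngof → rudfengof.
polarity = affirmative: zero marking, form stays rudfengof.
Apply vowel harmony: rudfengof → rudfangof.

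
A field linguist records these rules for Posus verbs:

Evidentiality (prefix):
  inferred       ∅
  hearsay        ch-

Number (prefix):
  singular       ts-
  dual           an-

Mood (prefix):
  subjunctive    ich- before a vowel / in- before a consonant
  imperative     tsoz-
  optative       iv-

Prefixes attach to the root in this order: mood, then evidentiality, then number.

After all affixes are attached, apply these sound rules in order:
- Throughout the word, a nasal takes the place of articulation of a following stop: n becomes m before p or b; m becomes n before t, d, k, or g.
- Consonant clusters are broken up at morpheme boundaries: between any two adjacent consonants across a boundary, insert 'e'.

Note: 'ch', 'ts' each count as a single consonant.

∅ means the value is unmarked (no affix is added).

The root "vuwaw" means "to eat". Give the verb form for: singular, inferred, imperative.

tsetsozevuwaw

Attach mood imperative tsoz- → tsozvuwaw.
evidentiality = inferred: zero marking, form stays tsozvuwaw.
Attach number singular ts- → tstsozvuwaw.
Nasal assimilation: no change.
Apply epenthesis: tstsozvuwaw → tsetsozevuwaw.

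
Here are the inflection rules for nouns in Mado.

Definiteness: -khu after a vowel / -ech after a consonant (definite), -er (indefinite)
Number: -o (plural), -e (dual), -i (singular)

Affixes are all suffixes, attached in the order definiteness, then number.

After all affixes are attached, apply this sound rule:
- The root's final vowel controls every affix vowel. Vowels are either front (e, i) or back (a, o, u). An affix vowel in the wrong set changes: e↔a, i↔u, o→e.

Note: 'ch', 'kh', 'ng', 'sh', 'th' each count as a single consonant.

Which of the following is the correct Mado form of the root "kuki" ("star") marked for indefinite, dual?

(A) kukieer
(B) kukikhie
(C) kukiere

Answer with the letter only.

C

Attach definiteness indefinite -er → kukier.
Attach number dual -e → kukiere.
Vowel harmony: no change.
So the correct form is kukiere, option (C).
(B) kukikhie is wrong: it uses definite instead of indefinite for definiteness.
(A) kukieer is wrong: it has the affixes in the wrong order.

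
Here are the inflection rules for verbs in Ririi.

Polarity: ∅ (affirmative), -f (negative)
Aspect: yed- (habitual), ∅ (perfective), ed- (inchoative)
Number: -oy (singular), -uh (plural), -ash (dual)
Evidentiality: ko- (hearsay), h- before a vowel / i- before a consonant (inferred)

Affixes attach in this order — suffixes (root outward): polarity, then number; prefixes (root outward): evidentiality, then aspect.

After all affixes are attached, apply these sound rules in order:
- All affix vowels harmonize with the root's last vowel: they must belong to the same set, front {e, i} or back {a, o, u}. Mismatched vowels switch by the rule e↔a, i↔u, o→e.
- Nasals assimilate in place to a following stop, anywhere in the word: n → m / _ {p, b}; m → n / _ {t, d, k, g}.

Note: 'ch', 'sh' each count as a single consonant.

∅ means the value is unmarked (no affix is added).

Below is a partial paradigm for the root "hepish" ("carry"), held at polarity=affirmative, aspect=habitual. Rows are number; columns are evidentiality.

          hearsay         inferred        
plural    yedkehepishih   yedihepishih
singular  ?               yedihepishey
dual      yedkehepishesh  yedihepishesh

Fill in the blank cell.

yedkehepishey

polarity = affirmative: zero marking, form stays hepish.
Attach number singular -oy → hepishoy.
Attach evidentiality hearsay ko- → kohepishoy.
Attach aspect habitual yed- → yedkohepishoy.
Apply vowel harmony: yedkohepishoy → yedkehepishey.
Nasal assimilation: no change.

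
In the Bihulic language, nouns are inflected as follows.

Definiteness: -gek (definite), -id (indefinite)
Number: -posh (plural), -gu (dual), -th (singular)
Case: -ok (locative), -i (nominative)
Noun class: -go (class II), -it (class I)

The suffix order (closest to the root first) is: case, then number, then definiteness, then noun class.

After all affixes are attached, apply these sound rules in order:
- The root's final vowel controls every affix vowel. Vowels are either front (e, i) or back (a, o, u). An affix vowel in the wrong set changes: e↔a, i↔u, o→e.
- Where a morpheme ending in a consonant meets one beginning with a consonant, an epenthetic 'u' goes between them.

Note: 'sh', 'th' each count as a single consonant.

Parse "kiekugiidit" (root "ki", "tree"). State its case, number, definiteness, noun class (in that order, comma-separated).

Segment: ki-ok-gu-id-it.
case: -ok → locative.
number: -gu → dual.
definiteness: -id → indefinite.
noun class: -it → class I.

locative, dual, indefinite, class I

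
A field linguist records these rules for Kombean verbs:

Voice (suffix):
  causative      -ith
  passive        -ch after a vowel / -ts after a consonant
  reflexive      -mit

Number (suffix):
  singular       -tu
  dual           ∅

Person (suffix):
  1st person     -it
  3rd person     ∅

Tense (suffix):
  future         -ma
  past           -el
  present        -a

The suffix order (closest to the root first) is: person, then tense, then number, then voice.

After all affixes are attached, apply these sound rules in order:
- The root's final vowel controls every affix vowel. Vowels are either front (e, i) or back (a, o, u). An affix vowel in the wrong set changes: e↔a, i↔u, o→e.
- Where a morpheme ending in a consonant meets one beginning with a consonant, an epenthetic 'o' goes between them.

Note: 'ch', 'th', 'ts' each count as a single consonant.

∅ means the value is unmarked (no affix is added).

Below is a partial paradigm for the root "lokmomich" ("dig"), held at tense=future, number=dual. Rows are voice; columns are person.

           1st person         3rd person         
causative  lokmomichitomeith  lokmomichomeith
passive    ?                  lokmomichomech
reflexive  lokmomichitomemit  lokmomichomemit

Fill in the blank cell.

lokmomichitomech

Attach person 1st person -it → lokmomichit.
Attach tense future -ma → lokmomichitma.
number = dual: zero marking, form stays lokmomichitma.
Attach voice passive -ch (after vowel 'a') → lokmomichitmach.
Apply vowel harmony: lokmomichitmach → lokmomichitmech.
Apply epenthesis: lokmomichitmech → lokmomichitomech.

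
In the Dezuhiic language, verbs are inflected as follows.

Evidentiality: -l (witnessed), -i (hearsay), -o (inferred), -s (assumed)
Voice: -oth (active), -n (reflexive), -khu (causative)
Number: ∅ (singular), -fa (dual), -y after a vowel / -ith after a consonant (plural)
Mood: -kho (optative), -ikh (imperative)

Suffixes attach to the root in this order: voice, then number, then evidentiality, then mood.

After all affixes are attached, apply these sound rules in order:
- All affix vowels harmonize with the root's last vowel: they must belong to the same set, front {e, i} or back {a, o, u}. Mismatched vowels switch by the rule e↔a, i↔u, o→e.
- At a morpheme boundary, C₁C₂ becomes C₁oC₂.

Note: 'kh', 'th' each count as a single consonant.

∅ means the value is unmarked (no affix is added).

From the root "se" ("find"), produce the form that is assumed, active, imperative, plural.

seethithosikh

Attach voice active -oth → seoth.
Attach number plural -ith (after consonant 'th') → seothith.
Attach evidentiality assumed -s → seothiths.
Attach mood imperative -ikh → seothithsikh.
Apply vowel harmony: seothithsikh → seethithsikh.
Apply epenthesis: seethithsikh → seethithosikh.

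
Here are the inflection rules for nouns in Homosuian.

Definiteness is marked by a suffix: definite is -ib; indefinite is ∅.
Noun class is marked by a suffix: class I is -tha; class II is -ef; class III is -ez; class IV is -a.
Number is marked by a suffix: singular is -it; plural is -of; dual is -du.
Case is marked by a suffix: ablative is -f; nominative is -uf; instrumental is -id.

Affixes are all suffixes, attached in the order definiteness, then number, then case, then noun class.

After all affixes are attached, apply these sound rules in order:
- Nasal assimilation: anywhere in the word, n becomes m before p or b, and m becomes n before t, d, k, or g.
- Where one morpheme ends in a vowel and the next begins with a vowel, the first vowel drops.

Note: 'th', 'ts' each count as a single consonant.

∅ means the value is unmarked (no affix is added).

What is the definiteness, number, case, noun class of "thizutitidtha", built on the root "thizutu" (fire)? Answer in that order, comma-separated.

indefinite, singular, instrumental, class I

Segment: thizutu-it-id-tha.
definiteness: ∅ → indefinite.
number: -it → singular.
case: -id → instrumental.
noun class: -tha → class I.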